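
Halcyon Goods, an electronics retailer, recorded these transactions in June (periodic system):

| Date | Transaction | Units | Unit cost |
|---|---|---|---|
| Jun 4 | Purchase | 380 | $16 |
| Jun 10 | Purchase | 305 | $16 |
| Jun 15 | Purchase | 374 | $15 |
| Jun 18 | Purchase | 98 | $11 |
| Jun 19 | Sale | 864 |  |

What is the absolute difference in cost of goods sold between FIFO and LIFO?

FIFO COGS: 380 @ $16 + 305 @ $16 + 179 @ $15 = $13,645
LIFO COGS: 98 @ $11 + 374 @ $15 + 305 @ $16 + 87 @ $16 = $12,960
Difference = |$13,645 − $12,960| = $685

$685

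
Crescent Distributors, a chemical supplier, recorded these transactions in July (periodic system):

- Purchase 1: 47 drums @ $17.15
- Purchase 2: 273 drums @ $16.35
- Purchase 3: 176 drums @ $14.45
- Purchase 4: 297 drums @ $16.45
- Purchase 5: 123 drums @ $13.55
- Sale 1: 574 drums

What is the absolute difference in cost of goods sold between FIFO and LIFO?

$318.30

FIFO COGS: 47 @ $17.15 + 273 @ $16.35 + 176 @ $14.45 + 78 @ $16.45 = $9,095.90
LIFO COGS: 123 @ $13.55 + 297 @ $16.45 + 154 @ $14.45 = $8,777.60
Difference = |$9,095.90 − $8,777.60| = $318.30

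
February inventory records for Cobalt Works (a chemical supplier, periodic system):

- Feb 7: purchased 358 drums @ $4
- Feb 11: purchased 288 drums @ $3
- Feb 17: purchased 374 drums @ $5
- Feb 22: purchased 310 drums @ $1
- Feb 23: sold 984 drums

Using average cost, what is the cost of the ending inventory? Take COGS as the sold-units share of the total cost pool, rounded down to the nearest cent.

Ending inventory = $1,164.44

Feb 23, sell 984: 984/1330 × $4,476.00 → $3,311.56
Ending inventory (cost pool remaining) = $1,164.44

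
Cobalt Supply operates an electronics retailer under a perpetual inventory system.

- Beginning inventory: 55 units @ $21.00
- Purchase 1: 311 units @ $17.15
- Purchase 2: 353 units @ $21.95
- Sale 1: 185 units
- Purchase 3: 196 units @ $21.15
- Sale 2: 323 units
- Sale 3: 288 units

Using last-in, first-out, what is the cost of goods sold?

COGS = $16,129.80

Sale 1 (185) [LIFO — newest first]: 185 @ $21.95 = $4,060.75
Sale 2 (323) [LIFO — newest first]: 196 @ $21.15 + 127 @ $21.95 = $6,933.05
Sale 3 (288) [LIFO — newest first]: 41 @ $21.95 + 247 @ $17.15 = $5,136.00
Total COGS = $4,060.75 + $6,933.05 + $5,136.00 = $16,129.80
Ending inventory: 55 @ $21.00 + 64 @ $17.15 = $2,252.60
Check: goods available $18,382.40 = COGS $16,129.80 + ending $2,252.60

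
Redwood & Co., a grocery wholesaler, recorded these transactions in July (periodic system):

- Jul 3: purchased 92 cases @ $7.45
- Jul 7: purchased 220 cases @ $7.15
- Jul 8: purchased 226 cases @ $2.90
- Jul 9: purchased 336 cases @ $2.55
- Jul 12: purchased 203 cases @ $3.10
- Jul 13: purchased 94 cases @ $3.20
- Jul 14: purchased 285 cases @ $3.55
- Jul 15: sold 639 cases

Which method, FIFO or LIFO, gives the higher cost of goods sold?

FIFO

FIFO COGS: 92 @ $7.45 + 220 @ $7.15 + 226 @ $2.90 + 101 @ $2.55 = $3,171.35
LIFO COGS: 285 @ $3.55 + 94 @ $3.20 + 203 @ $3.10 + 57 @ $2.55 = $2,087.20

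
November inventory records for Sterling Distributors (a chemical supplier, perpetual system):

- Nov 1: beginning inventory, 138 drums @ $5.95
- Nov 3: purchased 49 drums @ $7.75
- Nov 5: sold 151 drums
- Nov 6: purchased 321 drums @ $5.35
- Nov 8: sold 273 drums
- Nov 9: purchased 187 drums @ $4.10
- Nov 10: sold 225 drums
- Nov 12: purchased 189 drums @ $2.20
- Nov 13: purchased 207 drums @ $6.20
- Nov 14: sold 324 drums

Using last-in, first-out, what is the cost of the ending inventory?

Nov 5, 151 sold [LIFO — newest first]: 49 @ $7.75 + 102 @ $5.95 = $986.65
Nov 8, 273 sold [LIFO — newest first]: 273 @ $5.35 = $1,460.55
Nov 10, 225 sold [LIFO — newest first]: 187 @ $4.10 + 38 @ $5.35 = $970.00
Nov 14, 324 sold [LIFO — newest first]: 207 @ $6.20 + 117 @ $2.20 = $1,540.80
Total COGS = $986.65 + $1,460.55 + $970.00 + $1,540.80 = $4,958.00
Ending inventory: 36 @ $5.95 + 10 @ $5.35 + 72 @ $2.20 = $426.10
Check: goods available $5,384.10 = COGS $4,958.00 + ending $426.10

Ending inventory = $426.10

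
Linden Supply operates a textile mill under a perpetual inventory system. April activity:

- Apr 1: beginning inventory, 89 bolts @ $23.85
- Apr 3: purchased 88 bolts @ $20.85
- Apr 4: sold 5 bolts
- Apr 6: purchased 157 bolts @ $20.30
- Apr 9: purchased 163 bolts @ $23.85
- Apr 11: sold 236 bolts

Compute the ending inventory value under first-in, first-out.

Ending inventory = $5,775.45

Apr 4, 5 sold [FIFO — oldest first]: 5 @ $23.85 = $119.25
Apr 11, 236 sold [FIFO — oldest first]: 84 @ $23.85 + 88 @ $20.85 + 64 @ $20.30 = $5,137.40
Total COGS = $119.25 + $5,137.40 = $5,256.65
Ending inventory: 93 @ $20.30 + 163 @ $23.85 = $5,775.45
Check: goods available $11,032.10 = COGS $5,256.65 + ending $5,775.45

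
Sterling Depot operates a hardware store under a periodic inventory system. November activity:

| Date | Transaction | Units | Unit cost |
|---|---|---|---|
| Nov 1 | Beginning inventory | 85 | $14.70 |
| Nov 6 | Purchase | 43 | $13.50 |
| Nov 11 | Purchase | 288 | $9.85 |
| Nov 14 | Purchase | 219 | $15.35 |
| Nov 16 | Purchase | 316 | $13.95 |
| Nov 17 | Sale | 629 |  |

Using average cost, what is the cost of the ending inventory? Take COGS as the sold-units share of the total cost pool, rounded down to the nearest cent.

Nov 17, sell 629: 629/951 × $12,436.65 → $8,225.71
Ending inventory (cost pool remaining) = $4,210.94

Ending inventory = $4,210.94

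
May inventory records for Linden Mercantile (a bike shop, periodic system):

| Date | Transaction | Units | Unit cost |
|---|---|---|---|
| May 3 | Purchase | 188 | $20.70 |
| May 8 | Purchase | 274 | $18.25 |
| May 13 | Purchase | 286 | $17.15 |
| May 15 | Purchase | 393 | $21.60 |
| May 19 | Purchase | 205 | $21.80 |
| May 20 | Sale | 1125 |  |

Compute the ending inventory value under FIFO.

Ending inventory = $4,814.60

May 20, 1125 sold [FIFO — oldest first]: 188 @ $20.70 + 274 @ $18.25 + 286 @ $17.15 + 377 @ $21.60 = $21,940.20
Ending inventory: 16 @ $21.60 + 205 @ $21.80 = $4,814.60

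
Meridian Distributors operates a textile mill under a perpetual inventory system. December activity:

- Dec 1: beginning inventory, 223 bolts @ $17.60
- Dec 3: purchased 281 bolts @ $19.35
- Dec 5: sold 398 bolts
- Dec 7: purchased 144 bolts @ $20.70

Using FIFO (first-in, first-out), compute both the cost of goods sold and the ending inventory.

COGS = $7,311.05; ending inventory = $5,031.90

Dec 5, 398 sold [FIFO — oldest first]: 223 @ $17.60 + 175 @ $19.35 = $7,311.05
Ending inventory: 106 @ $19.35 + 144 @ $20.70 = $5,031.90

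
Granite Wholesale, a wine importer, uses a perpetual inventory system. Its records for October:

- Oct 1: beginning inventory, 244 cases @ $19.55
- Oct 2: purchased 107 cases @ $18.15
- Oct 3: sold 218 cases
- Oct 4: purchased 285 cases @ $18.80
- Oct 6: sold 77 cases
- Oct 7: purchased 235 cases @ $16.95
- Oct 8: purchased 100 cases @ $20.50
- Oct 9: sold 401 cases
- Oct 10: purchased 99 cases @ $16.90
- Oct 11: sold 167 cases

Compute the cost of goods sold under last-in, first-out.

COGS = $15,785.25

Oct 3, 218 sold [LIFO — newest first]: 107 @ $18.15 + 111 @ $19.55 = $4,112.10
Oct 6, 77 sold [LIFO — newest first]: 77 @ $18.80 = $1,447.60
Oct 9, 401 sold [LIFO — newest first]: 100 @ $20.50 + 235 @ $16.95 + 66 @ $18.80 = $7,274.05
Oct 11, 167 sold [LIFO — newest first]: 99 @ $16.90 + 68 @ $18.80 = $2,951.50
Total COGS = $4,112.10 + $1,447.60 + $7,274.05 + $2,951.50 = $15,785.25
Ending inventory: 133 @ $19.55 + 74 @ $18.80 = $3,991.35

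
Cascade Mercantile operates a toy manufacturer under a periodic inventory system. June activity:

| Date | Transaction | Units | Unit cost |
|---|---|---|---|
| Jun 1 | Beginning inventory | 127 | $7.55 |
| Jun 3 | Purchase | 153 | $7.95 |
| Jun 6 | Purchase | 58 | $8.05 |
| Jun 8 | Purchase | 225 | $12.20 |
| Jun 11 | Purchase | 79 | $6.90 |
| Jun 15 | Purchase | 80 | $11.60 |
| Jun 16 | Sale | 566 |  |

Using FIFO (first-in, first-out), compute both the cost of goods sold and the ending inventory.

Jun 16, 566 sold [FIFO — oldest first]: 127 @ $7.55 + 153 @ $7.95 + 58 @ $8.05 + 225 @ $12.20 + 3 @ $6.90 = $5,407.80
Ending inventory: 76 @ $6.90 + 80 @ $11.60 = $1,452.40

COGS = $5,407.80; ending inventory = $1,452.40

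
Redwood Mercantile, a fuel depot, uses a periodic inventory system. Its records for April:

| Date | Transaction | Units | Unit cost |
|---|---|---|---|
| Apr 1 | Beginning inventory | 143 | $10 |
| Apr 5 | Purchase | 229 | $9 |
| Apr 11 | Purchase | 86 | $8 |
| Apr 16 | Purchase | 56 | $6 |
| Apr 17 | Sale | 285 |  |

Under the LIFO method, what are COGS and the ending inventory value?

Apr 17, 285 sold [LIFO — newest first]: 56 @ $6 + 86 @ $8 + 143 @ $9 = $2,311
Ending inventory: 143 @ $10 + 86 @ $9 = $2,204

COGS = $2,311; ending inventory = $2,204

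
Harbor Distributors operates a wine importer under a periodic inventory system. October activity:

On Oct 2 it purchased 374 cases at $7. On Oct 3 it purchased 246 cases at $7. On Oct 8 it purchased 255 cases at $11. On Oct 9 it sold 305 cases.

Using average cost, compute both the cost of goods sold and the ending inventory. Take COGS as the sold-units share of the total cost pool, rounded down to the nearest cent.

Oct 9, sell 305: 305/875 × $7,145.00 → $2,490.54
Ending inventory (cost pool remaining) = $4,654.46

COGS = $2,490.54; ending inventory = $4,654.46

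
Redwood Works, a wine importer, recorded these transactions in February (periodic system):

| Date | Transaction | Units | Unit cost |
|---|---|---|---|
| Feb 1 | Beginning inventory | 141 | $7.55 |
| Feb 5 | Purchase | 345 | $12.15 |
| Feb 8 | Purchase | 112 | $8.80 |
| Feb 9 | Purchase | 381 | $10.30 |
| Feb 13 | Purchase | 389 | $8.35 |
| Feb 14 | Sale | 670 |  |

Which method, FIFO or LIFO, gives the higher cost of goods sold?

FIFO COGS: 141 @ $7.55 + 345 @ $12.15 + 112 @ $8.80 + 72 @ $10.30 = $6,983.50
LIFO COGS: 389 @ $8.35 + 281 @ $10.30 = $6,142.45

FIFO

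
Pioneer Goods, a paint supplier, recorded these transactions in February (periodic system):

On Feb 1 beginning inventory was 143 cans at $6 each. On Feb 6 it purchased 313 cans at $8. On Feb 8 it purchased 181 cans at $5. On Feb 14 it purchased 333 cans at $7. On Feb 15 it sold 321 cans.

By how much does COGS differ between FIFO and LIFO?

FIFO COGS: 143 @ $6 + 178 @ $8 = $2,282
LIFO COGS: 321 @ $7 = $2,247
Difference = |$2,282 − $2,247| = $35

$35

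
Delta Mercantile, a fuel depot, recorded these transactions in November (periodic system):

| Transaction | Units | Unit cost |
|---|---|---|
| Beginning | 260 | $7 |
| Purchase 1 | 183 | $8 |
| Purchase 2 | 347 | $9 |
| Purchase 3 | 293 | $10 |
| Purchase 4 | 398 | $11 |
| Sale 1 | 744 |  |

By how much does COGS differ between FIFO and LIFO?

$1,792

FIFO COGS: 260 @ $7 + 183 @ $8 + 301 @ $9 = $5,993
LIFO COGS: 398 @ $11 + 293 @ $10 + 53 @ $9 = $7,785
Difference = |$5,993 − $7,785| = $1,792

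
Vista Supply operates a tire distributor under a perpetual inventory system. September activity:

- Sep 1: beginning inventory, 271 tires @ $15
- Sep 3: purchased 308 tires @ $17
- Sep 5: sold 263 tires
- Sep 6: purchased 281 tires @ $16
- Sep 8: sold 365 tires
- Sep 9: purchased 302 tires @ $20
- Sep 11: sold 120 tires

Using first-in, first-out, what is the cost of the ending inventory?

Sep 5, 263 sold [FIFO — oldest first]: 263 @ $15 = $3,945
Sep 8, 365 sold [FIFO — oldest first]: 8 @ $15 + 308 @ $17 + 49 @ $16 = $6,140
Sep 11, 120 sold [FIFO — oldest first]: 120 @ $16 = $1,920
Total COGS = $3,945 + $6,140 + $1,920 = $12,005
Ending inventory: 112 @ $16 + 302 @ $20 = $7,832

Ending inventory = $7,832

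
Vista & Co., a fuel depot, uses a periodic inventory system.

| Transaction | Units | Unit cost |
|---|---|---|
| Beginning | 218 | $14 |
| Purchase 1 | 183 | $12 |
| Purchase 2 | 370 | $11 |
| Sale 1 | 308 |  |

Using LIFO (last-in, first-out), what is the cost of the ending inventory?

Ending inventory = $5,930

Sale 1 (308) [LIFO — newest first]: 308 @ $11 = $3,388
Ending inventory: 218 @ $14 + 183 @ $12 + 62 @ $11 = $5,930
Check: goods available $9,318 = COGS $3,388 + ending $5,930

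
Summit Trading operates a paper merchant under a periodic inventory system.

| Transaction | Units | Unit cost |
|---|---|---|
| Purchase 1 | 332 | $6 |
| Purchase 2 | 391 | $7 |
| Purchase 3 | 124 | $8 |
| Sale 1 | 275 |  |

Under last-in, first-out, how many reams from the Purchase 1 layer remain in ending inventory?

Sale 1 (275) [LIFO — newest first]: 124 @ $8 + 151 @ $7 = $2,049
Ending inventory: 332 @ $6 + 240 @ $7 = $3,672

332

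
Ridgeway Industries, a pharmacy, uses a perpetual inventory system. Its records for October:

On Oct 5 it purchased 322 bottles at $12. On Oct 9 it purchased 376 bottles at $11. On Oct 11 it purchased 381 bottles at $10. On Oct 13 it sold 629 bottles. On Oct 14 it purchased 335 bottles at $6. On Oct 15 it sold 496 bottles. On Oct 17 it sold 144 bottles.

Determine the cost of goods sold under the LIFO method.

Oct 13, 629 sold [LIFO — newest first]: 381 @ $10 + 248 @ $11 = $6,538
Oct 15, 496 sold [LIFO — newest first]: 335 @ $6 + 128 @ $11 + 33 @ $12 = $3,814
Oct 17, 144 sold [LIFO — newest first]: 144 @ $12 = $1,728
Total COGS = $6,538 + $3,814 + $1,728 = $12,080
Ending inventory: 145 @ $12 = $1,740
Check: goods available $13,820 = COGS $12,080 + ending $1,740

COGS = $12,080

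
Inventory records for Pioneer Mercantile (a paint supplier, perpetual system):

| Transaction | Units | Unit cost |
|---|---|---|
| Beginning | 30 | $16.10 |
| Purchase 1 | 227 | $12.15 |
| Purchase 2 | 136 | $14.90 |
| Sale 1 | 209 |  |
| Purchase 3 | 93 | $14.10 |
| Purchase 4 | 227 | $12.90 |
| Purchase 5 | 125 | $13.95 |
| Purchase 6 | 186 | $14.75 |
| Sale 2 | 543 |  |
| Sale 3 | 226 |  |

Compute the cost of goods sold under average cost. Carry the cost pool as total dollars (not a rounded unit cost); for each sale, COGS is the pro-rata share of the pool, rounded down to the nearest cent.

After Beginning: 30 on hand, pool $483.00 (≈ $16.1000 each)
After Purchase 1: 257 on hand, pool $3,241.05 (≈ $12.6111 each)
After Purchase 2: 393 on hand, pool $5,267.45 (≈ $13.4032 each)
Sale 1, sell 209: 209/393 × $5,267.45 → $2,801.26
After Purchase 3: 277 on hand, pool $3,777.49 (≈ $13.6371 each)
After Purchase 4: 504 on hand, pool $6,705.79 (≈ $13.3051 each)
After Purchase 5: 629 on hand, pool $8,449.54 (≈ $13.4333 each)
After Purchase 6: 815 on hand, pool $11,193.04 (≈ $13.7338 each)
Sale 2, sell 543: 543/815 × $11,193.04 → $7,457.44
Sale 3, sell 226: 226/272 × $3,735.60 → $3,103.84
Total COGS = $2,801.26 + $7,457.44 + $3,103.84 = $13,362.54
Ending inventory (cost pool remaining) = $631.76
Check: goods available $13,994.30 = COGS $13,362.54 + ending $631.76

COGS = $13,362.54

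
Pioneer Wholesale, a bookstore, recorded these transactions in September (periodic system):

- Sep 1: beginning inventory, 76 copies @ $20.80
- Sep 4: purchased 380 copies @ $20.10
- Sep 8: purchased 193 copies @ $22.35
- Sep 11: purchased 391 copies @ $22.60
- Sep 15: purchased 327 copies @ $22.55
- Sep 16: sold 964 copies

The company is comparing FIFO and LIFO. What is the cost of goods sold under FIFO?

FIFO COGS: 76 @ $20.80 + 380 @ $20.10 + 193 @ $22.35 + 315 @ $22.60 = $20,651.35
LIFO COGS: 327 @ $22.55 + 391 @ $22.60 + 193 @ $22.35 + 53 @ $20.10 = $21,589.30

COGS = $20,651.35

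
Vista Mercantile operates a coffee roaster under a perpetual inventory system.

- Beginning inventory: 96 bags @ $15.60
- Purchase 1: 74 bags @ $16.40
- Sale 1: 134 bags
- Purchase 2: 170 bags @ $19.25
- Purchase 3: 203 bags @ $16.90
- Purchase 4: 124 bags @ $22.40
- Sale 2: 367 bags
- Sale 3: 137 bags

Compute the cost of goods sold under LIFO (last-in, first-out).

Sale 1 (134) [LIFO — newest first]: 74 @ $16.40 + 60 @ $15.60 = $2,149.60
Sale 2 (367) [LIFO — newest first]: 124 @ $22.40 + 203 @ $16.90 + 40 @ $19.25 = $6,978.30
Sale 3 (137) [LIFO — newest first]: 130 @ $19.25 + 7 @ $15.60 = $2,611.70
Total COGS = $2,149.60 + $6,978.30 + $2,611.70 = $11,739.60
Ending inventory: 29 @ $15.60 = $452.40
Check: goods available $12,192.00 = COGS $11,739.60 + ending $452.40

COGS = $11,739.60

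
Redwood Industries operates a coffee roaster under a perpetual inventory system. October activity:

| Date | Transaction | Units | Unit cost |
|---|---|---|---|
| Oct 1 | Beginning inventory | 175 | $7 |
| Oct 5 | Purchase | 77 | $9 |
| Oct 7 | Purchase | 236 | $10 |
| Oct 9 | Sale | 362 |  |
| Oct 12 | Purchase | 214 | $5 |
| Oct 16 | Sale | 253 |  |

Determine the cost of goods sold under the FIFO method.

COGS = $4,913

Oct 9, 362 sold [FIFO — oldest first]: 175 @ $7 + 77 @ $9 + 110 @ $10 = $3,018
Oct 16, 253 sold [FIFO — oldest first]: 126 @ $10 + 127 @ $5 = $1,895
Total COGS = $3,018 + $1,895 = $4,913
Ending inventory: 87 @ $5 = $435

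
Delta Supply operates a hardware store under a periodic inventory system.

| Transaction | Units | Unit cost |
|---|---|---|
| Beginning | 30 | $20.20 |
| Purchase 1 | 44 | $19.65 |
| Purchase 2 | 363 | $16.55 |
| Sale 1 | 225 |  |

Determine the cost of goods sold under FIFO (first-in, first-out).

Sale 1 (225) [FIFO — oldest first]: 30 @ $20.20 + 44 @ $19.65 + 151 @ $16.55 = $3,969.65
Ending inventory: 212 @ $16.55 = $3,508.60
Check: goods available $7,478.25 = COGS $3,969.65 + ending $3,508.60

COGS = $3,969.65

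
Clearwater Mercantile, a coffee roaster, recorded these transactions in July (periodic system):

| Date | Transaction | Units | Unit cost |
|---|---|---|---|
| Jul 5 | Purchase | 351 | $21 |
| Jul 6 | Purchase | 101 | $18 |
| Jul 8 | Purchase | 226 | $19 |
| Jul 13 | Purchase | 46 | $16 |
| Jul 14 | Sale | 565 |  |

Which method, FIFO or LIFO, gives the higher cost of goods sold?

FIFO COGS: 351 @ $21 + 101 @ $18 + 113 @ $19 = $11,336
LIFO COGS: 46 @ $16 + 226 @ $19 + 101 @ $18 + 192 @ $21 = $10,880

FIFO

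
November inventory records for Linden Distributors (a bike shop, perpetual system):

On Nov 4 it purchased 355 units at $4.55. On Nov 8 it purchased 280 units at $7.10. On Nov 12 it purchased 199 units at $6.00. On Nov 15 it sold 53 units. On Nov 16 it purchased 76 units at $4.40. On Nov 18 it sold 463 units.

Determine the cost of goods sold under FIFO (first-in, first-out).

COGS = $2,758.35

Nov 15, 53 sold [FIFO — oldest first]: 53 @ $4.55 = $241.15
Nov 18, 463 sold [FIFO — oldest first]: 302 @ $4.55 + 161 @ $7.10 = $2,517.20
Total COGS = $241.15 + $2,517.20 = $2,758.35
Ending inventory: 119 @ $7.10 + 199 @ $6.00 + 76 @ $4.40 = $2,373.30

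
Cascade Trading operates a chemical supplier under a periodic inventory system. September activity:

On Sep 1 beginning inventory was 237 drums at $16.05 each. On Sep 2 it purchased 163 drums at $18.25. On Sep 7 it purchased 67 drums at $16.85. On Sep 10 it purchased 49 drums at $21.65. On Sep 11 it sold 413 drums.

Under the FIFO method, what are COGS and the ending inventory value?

Sep 11, 413 sold [FIFO — oldest first]: 237 @ $16.05 + 163 @ $18.25 + 13 @ $16.85 = $6,997.65
Ending inventory: 54 @ $16.85 + 49 @ $21.65 = $1,970.75

COGS = $6,997.65; ending inventory = $1,970.75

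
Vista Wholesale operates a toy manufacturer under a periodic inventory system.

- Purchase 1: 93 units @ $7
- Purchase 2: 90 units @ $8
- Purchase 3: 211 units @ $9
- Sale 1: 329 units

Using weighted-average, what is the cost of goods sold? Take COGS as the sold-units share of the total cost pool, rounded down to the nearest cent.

Sale 1, sell 329: 329/394 × $3,270.00 → $2,730.53
Ending inventory (cost pool remaining) = $539.47

COGS = $2,730.53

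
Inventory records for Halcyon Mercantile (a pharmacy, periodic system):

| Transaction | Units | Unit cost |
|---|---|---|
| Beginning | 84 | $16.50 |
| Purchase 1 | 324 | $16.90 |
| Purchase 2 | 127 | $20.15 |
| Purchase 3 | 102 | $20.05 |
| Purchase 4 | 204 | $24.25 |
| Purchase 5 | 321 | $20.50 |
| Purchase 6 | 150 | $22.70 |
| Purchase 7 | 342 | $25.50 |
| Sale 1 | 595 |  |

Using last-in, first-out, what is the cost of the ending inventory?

Ending inventory = $20,881.75

Sale 1 (595) [LIFO — newest first]: 342 @ $25.50 + 150 @ $22.70 + 103 @ $20.50 = $14,237.50
Ending inventory: 84 @ $16.50 + 324 @ $16.90 + 127 @ $20.15 + 102 @ $20.05 + 204 @ $24.25 + 218 @ $20.50 = $20,881.75
Check: goods available $35,119.25 = COGS $14,237.50 + ending $20,881.75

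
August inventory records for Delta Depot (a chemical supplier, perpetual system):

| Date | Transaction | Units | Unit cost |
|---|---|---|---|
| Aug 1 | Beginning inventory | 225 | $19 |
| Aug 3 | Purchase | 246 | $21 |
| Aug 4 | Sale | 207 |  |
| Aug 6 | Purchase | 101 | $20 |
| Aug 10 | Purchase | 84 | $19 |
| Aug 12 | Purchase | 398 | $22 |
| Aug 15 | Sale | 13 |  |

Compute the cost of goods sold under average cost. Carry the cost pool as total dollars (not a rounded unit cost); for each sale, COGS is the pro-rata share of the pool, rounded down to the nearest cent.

After Aug 1: 225 on hand, pool $4,275.00 (≈ $19.0000 each)
After Aug 3: 471 on hand, pool $9,441.00 (≈ $20.0446 each)
Aug 4, sell 207: 207/471 × $9,441.00 → $4,149.22
After Aug 6: 365 on hand, pool $7,311.78 (≈ $20.0323 each)
After Aug 10: 449 on hand, pool $8,907.78 (≈ $19.8392 each)
After Aug 12: 847 on hand, pool $17,663.78 (≈ $20.8545 each)
Aug 15, sell 13: 13/847 × $17,663.78 → $271.10
Total COGS = $4,149.22 + $271.10 = $4,420.32
Ending inventory (cost pool remaining) = $17,392.68
Check: goods available $21,813.00 = COGS $4,420.32 + ending $17,392.68

COGS = $4,420.32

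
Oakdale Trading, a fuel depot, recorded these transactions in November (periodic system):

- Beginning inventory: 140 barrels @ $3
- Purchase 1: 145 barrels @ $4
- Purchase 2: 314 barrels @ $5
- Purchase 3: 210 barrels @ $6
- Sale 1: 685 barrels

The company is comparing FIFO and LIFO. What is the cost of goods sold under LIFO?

COGS = $3,458

FIFO COGS: 140 @ $3 + 145 @ $4 + 314 @ $5 + 86 @ $6 = $3,086
LIFO COGS: 210 @ $6 + 314 @ $5 + 145 @ $4 + 16 @ $3 = $3,458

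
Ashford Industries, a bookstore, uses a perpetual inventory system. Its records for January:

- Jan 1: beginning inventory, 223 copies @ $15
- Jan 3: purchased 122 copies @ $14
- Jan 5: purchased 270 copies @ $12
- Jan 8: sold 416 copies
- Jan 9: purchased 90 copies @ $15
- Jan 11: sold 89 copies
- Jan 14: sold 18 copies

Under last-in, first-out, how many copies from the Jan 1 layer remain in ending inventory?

Jan 8, 416 sold [LIFO — newest first]: 270 @ $12 + 122 @ $14 + 24 @ $15 = $5,308
Jan 11, 89 sold [LIFO — newest first]: 89 @ $15 = $1,335
Jan 14, 18 sold [LIFO — newest first]: 1 @ $15 + 17 @ $15 = $270
Total COGS = $5,308 + $1,335 + $270 = $6,913
Ending inventory: 182 @ $15 = $2,730
Check: goods available $9,643 = COGS $6,913 + ending $2,730

182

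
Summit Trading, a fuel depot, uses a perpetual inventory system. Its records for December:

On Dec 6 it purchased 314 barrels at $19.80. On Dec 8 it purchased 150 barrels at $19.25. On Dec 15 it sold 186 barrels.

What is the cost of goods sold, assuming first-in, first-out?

Dec 15, 186 sold [FIFO — oldest first]: 186 @ $19.80 = $3,682.80
Ending inventory: 128 @ $19.80 + 150 @ $19.25 = $5,421.90

COGS = $3,682.80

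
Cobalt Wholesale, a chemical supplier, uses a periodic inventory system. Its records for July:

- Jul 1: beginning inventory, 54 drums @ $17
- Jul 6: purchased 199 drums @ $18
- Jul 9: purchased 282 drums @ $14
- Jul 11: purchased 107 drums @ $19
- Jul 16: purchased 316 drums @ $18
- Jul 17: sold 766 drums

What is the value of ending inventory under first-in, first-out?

Ending inventory = $3,456

Jul 17, 766 sold [FIFO — oldest first]: 54 @ $17 + 199 @ $18 + 282 @ $14 + 107 @ $19 + 124 @ $18 = $12,713
Ending inventory: 192 @ $18 = $3,456
Check: goods available $16,169 = COGS $12,713 + ending $3,456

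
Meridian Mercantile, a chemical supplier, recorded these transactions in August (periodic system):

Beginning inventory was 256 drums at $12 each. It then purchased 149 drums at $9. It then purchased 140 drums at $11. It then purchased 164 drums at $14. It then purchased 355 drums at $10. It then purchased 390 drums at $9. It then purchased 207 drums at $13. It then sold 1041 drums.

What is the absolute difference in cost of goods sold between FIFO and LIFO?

FIFO COGS: 256 @ $12 + 149 @ $9 + 140 @ $11 + 164 @ $14 + 332 @ $10 = $11,569
LIFO COGS: 207 @ $13 + 390 @ $9 + 355 @ $10 + 89 @ $14 = $10,997
Difference = |$11,569 − $10,997| = $572

$572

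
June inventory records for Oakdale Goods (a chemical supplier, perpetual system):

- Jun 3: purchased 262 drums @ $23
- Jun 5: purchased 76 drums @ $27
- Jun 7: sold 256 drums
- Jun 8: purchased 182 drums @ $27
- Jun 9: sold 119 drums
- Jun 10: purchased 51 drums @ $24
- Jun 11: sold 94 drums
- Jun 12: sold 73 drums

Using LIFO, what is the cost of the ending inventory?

Ending inventory = $667

Jun 7, 256 sold [LIFO — newest first]: 76 @ $27 + 180 @ $23 = $6,192
Jun 9, 119 sold [LIFO — newest first]: 119 @ $27 = $3,213
Jun 11, 94 sold [LIFO — newest first]: 51 @ $24 + 43 @ $27 = $2,385
Jun 12, 73 sold [LIFO — newest first]: 20 @ $27 + 53 @ $23 = $1,759
Total COGS = $6,192 + $3,213 + $2,385 + $1,759 = $13,549
Ending inventory: 29 @ $23 = $667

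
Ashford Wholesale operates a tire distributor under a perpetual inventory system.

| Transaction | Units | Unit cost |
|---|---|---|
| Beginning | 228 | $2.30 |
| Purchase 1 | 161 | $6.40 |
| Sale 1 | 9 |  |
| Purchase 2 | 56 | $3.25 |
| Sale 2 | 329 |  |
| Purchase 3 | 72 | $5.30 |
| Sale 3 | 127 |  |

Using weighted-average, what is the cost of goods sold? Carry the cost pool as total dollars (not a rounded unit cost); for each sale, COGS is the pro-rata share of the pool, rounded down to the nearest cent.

After Beginning: 228 on hand, pool $524.40 (≈ $2.3000 each)
After Purchase 1: 389 on hand, pool $1,554.80 (≈ $3.9969 each)
Sale 1, sell 9: 9/389 × $1,554.80 → $35.97
After Purchase 2: 436 on hand, pool $1,700.83 (≈ $3.9010 each)
Sale 2, sell 329: 329/436 × $1,700.83 → $1,283.42
After Purchase 3: 179 on hand, pool $799.01 (≈ $4.4637 each)
Sale 3, sell 127: 127/179 × $799.01 → $566.89
Total COGS = $35.97 + $1,283.42 + $566.89 = $1,886.28
Ending inventory (cost pool remaining) = $232.12
Check: goods available $2,118.40 = COGS $1,886.28 + ending $232.12

COGS = $1,886.28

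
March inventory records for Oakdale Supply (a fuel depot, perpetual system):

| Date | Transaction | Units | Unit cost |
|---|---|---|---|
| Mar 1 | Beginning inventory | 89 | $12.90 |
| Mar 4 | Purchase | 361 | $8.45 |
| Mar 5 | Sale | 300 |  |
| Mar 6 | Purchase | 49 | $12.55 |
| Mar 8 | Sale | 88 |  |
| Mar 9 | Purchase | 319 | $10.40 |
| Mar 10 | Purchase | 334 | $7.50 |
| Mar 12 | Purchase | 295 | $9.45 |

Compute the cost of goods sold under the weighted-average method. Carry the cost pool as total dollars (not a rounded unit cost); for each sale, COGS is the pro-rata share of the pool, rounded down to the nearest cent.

After Mar 1: 89 on hand, pool $1,148.10 (≈ $12.9000 each)
After Mar 4: 450 on hand, pool $4,198.55 (≈ $9.3301 each)
Mar 5, sell 300: 300/450 × $4,198.55 → $2,799.03
After Mar 6: 199 on hand, pool $2,014.47 (≈ $10.1230 each)
Mar 8, sell 88: 88/199 × $2,014.47 → $890.82
After Mar 9: 430 on hand, pool $4,441.25 (≈ $10.3285 each)
After Mar 10: 764 on hand, pool $6,946.25 (≈ $9.0920 each)
After Mar 12: 1059 on hand, pool $9,734.00 (≈ $9.1917 each)
Total COGS = $2,799.03 + $890.82 = $3,689.85
Ending inventory (cost pool remaining) = $9,734.00

COGS = $3,689.85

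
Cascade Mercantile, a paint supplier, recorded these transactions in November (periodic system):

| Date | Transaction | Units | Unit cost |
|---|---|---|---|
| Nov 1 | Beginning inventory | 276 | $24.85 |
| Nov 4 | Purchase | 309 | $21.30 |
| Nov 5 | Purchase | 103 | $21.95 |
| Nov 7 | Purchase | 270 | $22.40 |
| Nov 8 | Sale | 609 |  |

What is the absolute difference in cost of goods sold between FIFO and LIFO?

$631.45

FIFO COGS: 276 @ $24.85 + 309 @ $21.30 + 24 @ $21.95 = $13,967.10
LIFO COGS: 270 @ $22.40 + 103 @ $21.95 + 236 @ $21.30 = $13,335.65
Difference = |$13,967.10 − $13,335.65| = $631.45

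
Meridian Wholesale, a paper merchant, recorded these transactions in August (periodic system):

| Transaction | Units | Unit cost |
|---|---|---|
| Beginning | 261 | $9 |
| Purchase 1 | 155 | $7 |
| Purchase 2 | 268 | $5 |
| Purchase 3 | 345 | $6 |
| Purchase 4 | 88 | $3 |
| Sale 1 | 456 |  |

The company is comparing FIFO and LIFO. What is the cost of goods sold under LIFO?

FIFO COGS: 261 @ $9 + 155 @ $7 + 40 @ $5 = $3,634
LIFO COGS: 88 @ $3 + 345 @ $6 + 23 @ $5 = $2,449

COGS = $2,449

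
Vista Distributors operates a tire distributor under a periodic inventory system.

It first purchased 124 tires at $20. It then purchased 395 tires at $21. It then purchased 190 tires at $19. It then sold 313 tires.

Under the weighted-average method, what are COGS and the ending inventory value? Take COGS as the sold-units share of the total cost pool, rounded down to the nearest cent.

COGS = $6,350.50; ending inventory = $8,034.50

Sale 1, sell 313: 313/709 × $14,385.00 → $6,350.50
Ending inventory (cost pool remaining) = $8,034.50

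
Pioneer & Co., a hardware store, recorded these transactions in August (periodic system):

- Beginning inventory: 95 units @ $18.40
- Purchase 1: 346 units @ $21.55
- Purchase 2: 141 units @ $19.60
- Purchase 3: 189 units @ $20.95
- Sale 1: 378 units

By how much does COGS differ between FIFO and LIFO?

$89.10

FIFO COGS: 95 @ $18.40 + 283 @ $21.55 = $7,846.65
LIFO COGS: 189 @ $20.95 + 141 @ $19.60 + 48 @ $21.55 = $7,757.55
Difference = |$7,846.65 − $7,757.55| = $89.10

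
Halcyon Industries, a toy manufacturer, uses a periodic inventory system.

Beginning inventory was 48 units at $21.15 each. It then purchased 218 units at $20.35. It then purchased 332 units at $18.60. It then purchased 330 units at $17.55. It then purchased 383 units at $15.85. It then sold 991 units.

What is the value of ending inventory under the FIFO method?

Ending inventory = $5,072.00

Sale 1 (991) [FIFO — oldest first]: 48 @ $21.15 + 218 @ $20.35 + 332 @ $18.60 + 330 @ $17.55 + 63 @ $15.85 = $18,416.75
Ending inventory: 320 @ $15.85 = $5,072.00
Check: goods available $23,488.75 = COGS $18,416.75 + ending $5,072.00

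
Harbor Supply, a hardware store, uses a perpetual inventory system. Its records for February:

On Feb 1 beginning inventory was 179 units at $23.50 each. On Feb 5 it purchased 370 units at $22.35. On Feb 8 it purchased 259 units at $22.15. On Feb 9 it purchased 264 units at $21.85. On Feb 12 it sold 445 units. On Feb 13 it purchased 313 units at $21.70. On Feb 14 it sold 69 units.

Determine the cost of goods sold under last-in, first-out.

Feb 12, 445 sold [LIFO — newest first]: 264 @ $21.85 + 181 @ $22.15 = $9,777.55
Feb 14, 69 sold [LIFO — newest first]: 69 @ $21.70 = $1,497.30
Total COGS = $9,777.55 + $1,497.30 = $11,274.85
Ending inventory: 179 @ $23.50 + 370 @ $22.35 + 78 @ $22.15 + 244 @ $21.70 = $19,498.50
Check: goods available $30,773.35 = COGS $11,274.85 + ending $19,498.50

COGS = $11,274.85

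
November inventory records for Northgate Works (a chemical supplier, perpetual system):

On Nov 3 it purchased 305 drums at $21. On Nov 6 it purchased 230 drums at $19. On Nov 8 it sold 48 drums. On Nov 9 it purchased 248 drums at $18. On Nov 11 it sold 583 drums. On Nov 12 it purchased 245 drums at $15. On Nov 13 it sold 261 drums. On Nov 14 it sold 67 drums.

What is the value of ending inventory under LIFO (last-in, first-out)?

Ending inventory = $1,449

Nov 8, 48 sold [LIFO — newest first]: 48 @ $19 = $912
Nov 11, 583 sold [LIFO — newest first]: 248 @ $18 + 182 @ $19 + 153 @ $21 = $11,135
Nov 13, 261 sold [LIFO — newest first]: 245 @ $15 + 16 @ $21 = $4,011
Nov 14, 67 sold [LIFO — newest first]: 67 @ $21 = $1,407
Total COGS = $912 + $11,135 + $4,011 + $1,407 = $17,465
Ending inventory: 69 @ $21 = $1,449
Check: goods available $18,914 = COGS $17,465 + ending $1,449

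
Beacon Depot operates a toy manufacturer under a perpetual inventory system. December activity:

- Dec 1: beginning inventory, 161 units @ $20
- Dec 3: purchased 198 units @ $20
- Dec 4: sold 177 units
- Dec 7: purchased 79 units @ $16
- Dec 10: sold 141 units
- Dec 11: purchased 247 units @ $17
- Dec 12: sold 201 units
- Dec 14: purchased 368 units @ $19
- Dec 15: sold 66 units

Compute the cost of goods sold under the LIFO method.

COGS = $10,715

Dec 4, 177 sold [LIFO — newest first]: 177 @ $20 = $3,540
Dec 10, 141 sold [LIFO — newest first]: 79 @ $16 + 21 @ $20 + 41 @ $20 = $2,504
Dec 12, 201 sold [LIFO — newest first]: 201 @ $17 = $3,417
Dec 15, 66 sold [LIFO — newest first]: 66 @ $19 = $1,254
Total COGS = $3,540 + $2,504 + $3,417 + $1,254 = $10,715
Ending inventory: 120 @ $20 + 46 @ $17 + 302 @ $19 = $8,920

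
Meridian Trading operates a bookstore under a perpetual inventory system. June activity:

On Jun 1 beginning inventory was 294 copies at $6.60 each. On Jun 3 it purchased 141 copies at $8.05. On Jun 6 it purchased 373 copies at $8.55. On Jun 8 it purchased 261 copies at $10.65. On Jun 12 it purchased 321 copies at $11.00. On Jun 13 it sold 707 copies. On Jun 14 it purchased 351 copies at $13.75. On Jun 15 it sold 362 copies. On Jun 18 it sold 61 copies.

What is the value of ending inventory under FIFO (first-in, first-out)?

Jun 13, 707 sold [FIFO — oldest first]: 294 @ $6.60 + 141 @ $8.05 + 272 @ $8.55 = $5,401.05
Jun 15, 362 sold [FIFO — oldest first]: 101 @ $8.55 + 261 @ $10.65 = $3,643.20
Jun 18, 61 sold [FIFO — oldest first]: 61 @ $11.00 = $671.00
Total COGS = $5,401.05 + $3,643.20 + $671.00 = $9,715.25
Ending inventory: 260 @ $11.00 + 351 @ $13.75 = $7,686.25

Ending inventory = $7,686.25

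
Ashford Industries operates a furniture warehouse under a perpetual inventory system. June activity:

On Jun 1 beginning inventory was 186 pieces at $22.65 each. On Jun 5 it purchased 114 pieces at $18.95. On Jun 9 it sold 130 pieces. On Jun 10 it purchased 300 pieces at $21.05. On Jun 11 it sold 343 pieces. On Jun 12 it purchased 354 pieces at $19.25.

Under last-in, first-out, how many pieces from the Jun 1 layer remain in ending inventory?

Jun 9, 130 sold [LIFO — newest first]: 114 @ $18.95 + 16 @ $22.65 = $2,522.70
Jun 11, 343 sold [LIFO — newest first]: 300 @ $21.05 + 43 @ $22.65 = $7,288.95
Total COGS = $2,522.70 + $7,288.95 = $9,811.65
Ending inventory: 127 @ $22.65 + 354 @ $19.25 = $9,691.05

127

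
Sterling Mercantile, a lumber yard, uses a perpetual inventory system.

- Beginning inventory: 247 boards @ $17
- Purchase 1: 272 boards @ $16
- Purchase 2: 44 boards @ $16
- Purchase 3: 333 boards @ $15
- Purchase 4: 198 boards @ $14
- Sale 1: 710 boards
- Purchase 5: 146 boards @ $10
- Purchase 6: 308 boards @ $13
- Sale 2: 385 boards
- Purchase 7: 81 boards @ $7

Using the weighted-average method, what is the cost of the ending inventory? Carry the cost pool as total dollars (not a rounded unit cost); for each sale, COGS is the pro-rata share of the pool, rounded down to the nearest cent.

Ending inventory = $6,750.52

After Beginning: 247 on hand, pool $4,199.00 (≈ $17.0000 each)
After Purchase 1: 519 on hand, pool $8,551.00 (≈ $16.4759 each)
After Purchase 2: 563 on hand, pool $9,255.00 (≈ $16.4387 each)
After Purchase 3: 896 on hand, pool $14,250.00 (≈ $15.9040 each)
After Purchase 4: 1094 on hand, pool $17,022.00 (≈ $15.5594 each)
Sale 1, sell 710: 710/1094 × $17,022.00 → $11,047.18
After Purchase 5: 530 on hand, pool $7,434.82 (≈ $14.0280 each)
After Purchase 6: 838 on hand, pool $11,438.82 (≈ $13.6501 each)
Sale 2, sell 385: 385/838 × $11,438.82 → $5,255.30
After Purchase 7: 534 on hand, pool $6,750.52 (≈ $12.6414 each)
Total COGS = $11,047.18 + $5,255.30 = $16,302.48
Ending inventory (cost pool remaining) = $6,750.52
Check: goods available $23,053.00 = COGS $16,302.48 + ending $6,750.52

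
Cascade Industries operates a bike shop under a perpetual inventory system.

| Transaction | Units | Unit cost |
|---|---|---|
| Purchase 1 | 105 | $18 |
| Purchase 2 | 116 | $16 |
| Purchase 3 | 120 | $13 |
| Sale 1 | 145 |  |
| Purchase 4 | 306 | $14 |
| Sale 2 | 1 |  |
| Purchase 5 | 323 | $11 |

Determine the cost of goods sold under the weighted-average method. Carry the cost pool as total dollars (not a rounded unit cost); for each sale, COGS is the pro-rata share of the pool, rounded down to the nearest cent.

COGS = $2,270.81

After Purchase 1: 105 on hand, pool $1,890.00 (≈ $18.0000 each)
After Purchase 2: 221 on hand, pool $3,746.00 (≈ $16.9502 each)
After Purchase 3: 341 on hand, pool $5,306.00 (≈ $15.5601 each)
Sale 1, sell 145: 145/341 × $5,306.00 → $2,256.21
After Purchase 4: 502 on hand, pool $7,333.79 (≈ $14.6091 each)
Sale 2, sell 1: 1/502 × $7,333.79 → $14.60
After Purchase 5: 824 on hand, pool $10,872.19 (≈ $13.1944 each)
Total COGS = $2,256.21 + $14.60 = $2,270.81
Ending inventory (cost pool remaining) = $10,872.19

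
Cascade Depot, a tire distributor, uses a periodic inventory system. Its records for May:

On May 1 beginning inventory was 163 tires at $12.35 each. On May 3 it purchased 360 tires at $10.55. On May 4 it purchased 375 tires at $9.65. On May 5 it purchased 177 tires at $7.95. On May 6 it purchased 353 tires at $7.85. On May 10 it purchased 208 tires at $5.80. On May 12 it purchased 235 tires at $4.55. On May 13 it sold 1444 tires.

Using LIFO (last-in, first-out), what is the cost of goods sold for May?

May 13, 1444 sold [LIFO — newest first]: 235 @ $4.55 + 208 @ $5.80 + 353 @ $7.85 + 177 @ $7.95 + 375 @ $9.65 + 96 @ $10.55 = $11,085.40
Ending inventory: 163 @ $12.35 + 264 @ $10.55 = $4,798.25
Check: goods available $15,883.65 = COGS $11,085.40 + ending $4,798.25

COGS = $11,085.40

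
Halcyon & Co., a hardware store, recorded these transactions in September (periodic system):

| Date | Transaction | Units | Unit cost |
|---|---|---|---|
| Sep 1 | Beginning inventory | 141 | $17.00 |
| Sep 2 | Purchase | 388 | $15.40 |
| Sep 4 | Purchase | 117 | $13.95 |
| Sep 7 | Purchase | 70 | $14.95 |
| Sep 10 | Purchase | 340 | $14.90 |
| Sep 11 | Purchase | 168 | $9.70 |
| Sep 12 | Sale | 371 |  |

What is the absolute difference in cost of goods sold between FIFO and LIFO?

FIFO COGS: 141 @ $17.00 + 230 @ $15.40 = $5,939.00
LIFO COGS: 168 @ $9.70 + 203 @ $14.90 = $4,654.30
Difference = |$5,939.00 − $4,654.30| = $1,284.70

$1,284.70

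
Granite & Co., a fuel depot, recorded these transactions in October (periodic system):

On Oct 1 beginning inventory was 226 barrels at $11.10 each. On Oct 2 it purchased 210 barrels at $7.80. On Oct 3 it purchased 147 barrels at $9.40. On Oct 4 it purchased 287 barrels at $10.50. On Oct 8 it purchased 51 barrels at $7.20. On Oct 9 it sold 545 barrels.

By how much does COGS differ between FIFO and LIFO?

$59.30

FIFO COGS: 226 @ $11.10 + 210 @ $7.80 + 109 @ $9.40 = $5,171.20
LIFO COGS: 51 @ $7.20 + 287 @ $10.50 + 147 @ $9.40 + 60 @ $7.80 = $5,230.50
Difference = |$5,171.20 − $5,230.50| = $59.30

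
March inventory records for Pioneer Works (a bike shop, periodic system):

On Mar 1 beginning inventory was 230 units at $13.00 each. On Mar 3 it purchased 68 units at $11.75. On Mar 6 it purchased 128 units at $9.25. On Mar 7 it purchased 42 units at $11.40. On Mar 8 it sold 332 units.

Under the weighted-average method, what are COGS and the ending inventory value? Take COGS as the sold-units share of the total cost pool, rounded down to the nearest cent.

COGS = $3,867.51; ending inventory = $1,584.29

Mar 8, sell 332: 332/468 × $5,451.80 → $3,867.51
Ending inventory (cost pool remaining) = $1,584.29
Check: goods available $5,451.80 = COGS $3,867.51 + ending $1,584.29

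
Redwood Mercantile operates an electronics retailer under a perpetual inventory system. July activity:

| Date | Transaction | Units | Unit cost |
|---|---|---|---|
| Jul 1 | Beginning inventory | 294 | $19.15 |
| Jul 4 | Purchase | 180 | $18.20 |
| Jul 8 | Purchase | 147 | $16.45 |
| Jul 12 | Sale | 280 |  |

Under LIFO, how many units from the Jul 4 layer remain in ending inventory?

47

Jul 12, 280 sold [LIFO — newest first]: 147 @ $16.45 + 133 @ $18.20 = $4,838.75
Ending inventory: 294 @ $19.15 + 47 @ $18.20 = $6,485.50
Check: goods available $11,324.25 = COGS $4,838.75 + ending $6,485.50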